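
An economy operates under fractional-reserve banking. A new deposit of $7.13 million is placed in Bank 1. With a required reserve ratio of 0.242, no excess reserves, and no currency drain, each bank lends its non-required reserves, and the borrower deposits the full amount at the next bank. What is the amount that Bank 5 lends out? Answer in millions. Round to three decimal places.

$1.784 million

Each bank lends a fraction (1 − rr) = 0.7580 of the deposit it receives, so Bank 5 receives 7.13·0.7580^4 and lends 7.13·0.7580^5 ≈ 1.7842 million.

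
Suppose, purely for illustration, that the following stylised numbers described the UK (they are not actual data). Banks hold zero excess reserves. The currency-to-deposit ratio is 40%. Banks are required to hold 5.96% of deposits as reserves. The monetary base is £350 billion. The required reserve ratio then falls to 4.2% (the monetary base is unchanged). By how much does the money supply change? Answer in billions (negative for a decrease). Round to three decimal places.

£42.453 billion

Initially m₁ = (1 + 0.4) / (0.0596 + 0.4) ≈ 3.0461271, so M₁ = 3.0461271 × 350 ≈ 1066.1445 billion.
After the change m₂ = (1 + 0.4) / (0.042 + 0.4) ≈ 3.1674208, so M₂ = 3.1674208 × 350 ≈ 1108.5973 billion.
ΔM = M₂ − M₁ = 1108.5973 − 1066.1445 = 42.4528 billion.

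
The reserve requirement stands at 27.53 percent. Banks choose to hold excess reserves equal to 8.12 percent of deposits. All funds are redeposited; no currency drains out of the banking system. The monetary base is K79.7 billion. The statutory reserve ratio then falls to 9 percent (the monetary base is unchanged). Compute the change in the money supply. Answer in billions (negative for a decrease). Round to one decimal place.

Initially m₁ = 1 / (0.2753 + 0.0812) ≈ 2.8050, so M₁ = 2.8050 × 79.7 = 223.5585 billion.
After the change m₂ = 1 / (0.09 + 0.0812) ≈ 5.8411, so M₂ = 5.8411 × 79.7 ≈ 465.5357 billion.
ΔM = M₂ − M₁ = 465.5357 − 223.5585 = 241.9772 billion.

K242.0 billion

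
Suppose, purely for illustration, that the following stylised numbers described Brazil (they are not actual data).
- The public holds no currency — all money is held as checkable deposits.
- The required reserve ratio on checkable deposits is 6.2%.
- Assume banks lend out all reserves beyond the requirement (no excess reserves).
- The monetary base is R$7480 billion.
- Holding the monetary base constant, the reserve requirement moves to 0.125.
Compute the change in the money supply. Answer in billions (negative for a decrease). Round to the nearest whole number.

Initially m₁ = 1 / (0.062) ≈ 16.12903, so M₁ = 16.12903 × 7480 = 120645.1444 billion.
After the change m₂ = 1 / (0.125) = 8, so M₂ = 8 × 7480 = 59840 billion.
ΔM = M₂ − M₁ = 59840 − 120645.1444 = -60805.1444 billion.

-60805 billion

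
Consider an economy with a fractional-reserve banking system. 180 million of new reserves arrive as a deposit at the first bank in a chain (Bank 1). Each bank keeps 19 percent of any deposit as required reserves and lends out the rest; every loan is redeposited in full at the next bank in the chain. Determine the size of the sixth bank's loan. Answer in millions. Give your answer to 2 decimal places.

Each bank lends a fraction (1 − rr) = 0.8100 of the deposit it receives, so Bank 6 receives 180·0.8100^5 and lends 180·0.8100^6 ≈ 50.8373 million.

50.84 million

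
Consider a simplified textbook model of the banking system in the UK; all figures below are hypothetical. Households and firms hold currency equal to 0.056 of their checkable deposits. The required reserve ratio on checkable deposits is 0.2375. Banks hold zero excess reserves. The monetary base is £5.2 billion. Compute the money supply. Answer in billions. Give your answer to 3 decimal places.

£18.709 billion

The money multiplier is m = (1 + c) / (rr + c) = (1 + 0.056) / (0.2375 + 0.056) ≈ 3.59796.
So M = m × MB = 3.59796 × 5.2 ≈ 18.7094 billion.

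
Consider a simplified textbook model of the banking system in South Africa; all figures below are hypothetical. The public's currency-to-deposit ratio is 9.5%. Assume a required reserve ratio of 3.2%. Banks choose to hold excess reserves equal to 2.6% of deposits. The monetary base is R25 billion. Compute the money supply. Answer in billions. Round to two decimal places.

R178.92 billion

The money multiplier is m = (1 + c) / (rr + e + c) = (1 + 0.095) / (0.032 + 0.026 + 0.095) ≈ 7.15686.
So M = m × MB = 7.15686 × 25 = 178.9215 billion.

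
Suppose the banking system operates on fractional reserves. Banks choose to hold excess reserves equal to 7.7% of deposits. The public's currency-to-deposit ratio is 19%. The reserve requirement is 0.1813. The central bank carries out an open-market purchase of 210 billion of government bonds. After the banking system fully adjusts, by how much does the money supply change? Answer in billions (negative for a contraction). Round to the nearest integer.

557 billion

The money multiplier is m = (1 + c) / (rr + e + c) = (1 + 0.19) / (0.1813 + 0.077 + 0.19) ≈ 2.6545.
The purchase adds 210 billion of base, so ΔM = m × ΔMB = 2.6545 × (+210) = 557.445 billion.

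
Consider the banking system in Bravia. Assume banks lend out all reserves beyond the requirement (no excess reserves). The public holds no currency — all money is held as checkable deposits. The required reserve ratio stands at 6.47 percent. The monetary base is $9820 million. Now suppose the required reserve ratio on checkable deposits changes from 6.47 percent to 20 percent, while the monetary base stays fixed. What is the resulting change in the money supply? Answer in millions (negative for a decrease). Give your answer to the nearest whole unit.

Initially m₁ = 1 / (0.0647) ≈ 15.45595, so M₁ = 15.45595 × 9820 = 151777.429 million.
After the change m₂ = 1 / (0.2) = 5, so M₂ = 5 × 9820 = 49100 million.
ΔM = M₂ − M₁ = 49100 − 151777.429 = -102677.429 million.

-102677 million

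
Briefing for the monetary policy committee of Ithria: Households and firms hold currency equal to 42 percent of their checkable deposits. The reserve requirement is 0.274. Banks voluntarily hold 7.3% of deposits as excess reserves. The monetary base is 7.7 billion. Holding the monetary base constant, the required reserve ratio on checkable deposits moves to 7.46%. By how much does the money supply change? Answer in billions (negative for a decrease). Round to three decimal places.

Initially m₁ = (1 + 0.42) / (0.274 + 0.073 + 0.42) ≈ 1.85137, so M₁ = 1.85137 × 7.7 ≈ 14.2555 billion.
After the change m₂ = (1 + 0.42) / (0.0746 + 0.073 + 0.42) ≈ 2.50176, so M₂ = 2.50176 × 7.7 ≈ 19.2636 billion.
ΔM = M₂ − M₁ = 19.2636 − 14.2555 = 5.0081 billion.

5.008 billion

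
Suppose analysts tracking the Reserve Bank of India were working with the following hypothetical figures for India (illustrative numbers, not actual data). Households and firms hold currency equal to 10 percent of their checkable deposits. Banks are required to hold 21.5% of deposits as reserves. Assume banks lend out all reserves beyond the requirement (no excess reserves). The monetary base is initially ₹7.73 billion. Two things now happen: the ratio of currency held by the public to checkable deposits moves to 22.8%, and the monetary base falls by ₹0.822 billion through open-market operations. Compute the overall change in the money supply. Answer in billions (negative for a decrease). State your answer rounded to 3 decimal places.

Before: m₁ = (1 + 0.1) / (0.215 + 0.1) ≈ 3.49206, MB₁ = 7.73, so M₁ = 3.49206 × 7.73 ≈ 26.9936 billion.
After: m₂ = (1 + 0.228) / (0.215 + 0.228) ≈ 2.77201, MB₂ = 7.73 − 0.822 = 6.908, so M₂ = 2.77201 × 6.908 ≈ 19.149 billion.
ΔM = M₂ − M₁ = 19.149 − 26.9936 = -7.8446 billion.

-7.845 billion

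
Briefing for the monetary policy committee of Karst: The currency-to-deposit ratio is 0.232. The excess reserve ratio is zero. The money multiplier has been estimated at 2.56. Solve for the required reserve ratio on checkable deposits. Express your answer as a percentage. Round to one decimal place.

Using m = 2.56. Since m = (1 + c)/(c + rr + e), the denominator satisfies c + rr + e = (1 + c)/m = (1 + 0.232) / 2.56 = 0.481250.
With c = 0.232 and e = 0, the required reserve ratio on checkable deposits is 0.481250 − 0.232 − 0 = 0.24925.

24.9%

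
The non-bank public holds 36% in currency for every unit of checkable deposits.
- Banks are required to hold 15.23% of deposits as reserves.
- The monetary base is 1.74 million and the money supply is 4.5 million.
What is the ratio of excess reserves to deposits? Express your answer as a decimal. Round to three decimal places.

0.014

Using m = M/MB = 4.5/1.74 ≈ 2.586207. Since m = (1 + c)/(c + rr + e), the denominator satisfies c + rr + e = (1 + c)/m = (1 + 0.36) / 2.586207 ≈ 0.525867.
With c = 0.36 and rr = 0.1523, the ratio of excess reserves to deposits is 0.525867 − 0.36 − 0.1523 = 0.013567.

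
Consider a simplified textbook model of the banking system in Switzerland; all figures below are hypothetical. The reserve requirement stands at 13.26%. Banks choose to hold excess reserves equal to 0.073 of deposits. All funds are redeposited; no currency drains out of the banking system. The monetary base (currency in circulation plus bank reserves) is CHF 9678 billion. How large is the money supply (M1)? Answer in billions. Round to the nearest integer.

CHF 47072 billion

The money multiplier is m = 1 / (rr + e) = 1 / (0.1326 + 0.073) ≈ 4.86381.
So M = m × MB = 4.86381 × 9678 ≈ 47071.9532 billion.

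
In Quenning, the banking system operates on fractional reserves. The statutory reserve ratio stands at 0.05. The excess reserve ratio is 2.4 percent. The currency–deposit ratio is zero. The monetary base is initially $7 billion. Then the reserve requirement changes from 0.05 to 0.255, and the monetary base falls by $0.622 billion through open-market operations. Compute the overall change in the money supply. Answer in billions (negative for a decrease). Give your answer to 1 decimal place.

-71.7 billion

Before: m₁ = 1 / (0.05 + 0.024) ≈ 13.5135, MB₁ = 7, so M₁ = 13.5135 × 7 = 94.5945 billion.
After: m₂ = 1 / (0.255 + 0.024) ≈ 3.5842, MB₂ = 7 − 0.622 = 6.378, so M₂ = 3.5842 × 6.378 ≈ 22.86 billion.
ΔM = M₂ − M₁ = 22.86 − 94.5945 = -71.7345 billion.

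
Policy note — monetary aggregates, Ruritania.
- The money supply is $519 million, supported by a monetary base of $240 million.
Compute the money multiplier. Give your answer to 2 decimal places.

2.16

The money multiplier is m = M / MB = 519 / 240 = 2.16250.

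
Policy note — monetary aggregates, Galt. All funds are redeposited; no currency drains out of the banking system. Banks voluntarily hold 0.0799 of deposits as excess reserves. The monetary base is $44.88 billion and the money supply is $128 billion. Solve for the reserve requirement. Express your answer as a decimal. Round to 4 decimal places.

0.2707

Using m = M/MB = 128/44.88 ≈ 2.852050. Since m = (1 + c)/(c + rr + e), the denominator satisfies c + rr + e = (1 + c)/m = (1 + 0) / 2.852050 ≈ 0.350625.
With c = 0 and e = 0.0799, the reserve requirement is 0.350625 − 0 − 0.0799 = 0.270725.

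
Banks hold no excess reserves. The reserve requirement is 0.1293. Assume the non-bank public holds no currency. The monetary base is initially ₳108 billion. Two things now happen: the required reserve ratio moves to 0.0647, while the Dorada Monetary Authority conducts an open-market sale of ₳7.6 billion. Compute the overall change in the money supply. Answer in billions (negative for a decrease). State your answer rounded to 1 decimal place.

₳716.5 billion

Before: m₁ = 1 / (0.1293) ≈ 7.73395, MB₁ = 108, so M₁ = 7.73395 × 108 = 835.2666 billion.
After: m₂ = 1 / (0.0647) ≈ 15.45595, MB₂ = 108 − 7.6 = 100.4, so M₂ = 15.45595 × 100.4 ≈ 1551.7774 billion.
ΔM = M₂ − M₁ = 1551.7774 − 835.2666 = 716.5108 billion.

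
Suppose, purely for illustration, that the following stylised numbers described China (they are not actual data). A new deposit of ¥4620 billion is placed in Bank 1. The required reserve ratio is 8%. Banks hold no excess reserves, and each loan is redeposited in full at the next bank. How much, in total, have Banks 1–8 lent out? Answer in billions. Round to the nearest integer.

Bank i lends (1 − rr)^i of the original deposit: Bank 1 lends 4620·0.9200 = 4250.4000, Bank 2 lends 4620·0.9200² = 3910.3680, and so on.
Summing a geometric series: total = 4620·[0.9200·(1 − 0.9200^8) / (1 − 0.9200)] ≈ 25862.6813 billion.

¥25863 billion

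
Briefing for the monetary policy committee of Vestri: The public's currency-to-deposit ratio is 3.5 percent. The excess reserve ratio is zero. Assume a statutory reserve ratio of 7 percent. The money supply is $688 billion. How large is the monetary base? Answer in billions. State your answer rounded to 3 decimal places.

The money multiplier is m = (1 + c) / (rr + c) = (1 + 0.035) / (0.07 + 0.035) ≈ 9.8571429.
MB = M / m = 688 / 9.8571429 ≈ 69.7971 billion.

$69.797 billion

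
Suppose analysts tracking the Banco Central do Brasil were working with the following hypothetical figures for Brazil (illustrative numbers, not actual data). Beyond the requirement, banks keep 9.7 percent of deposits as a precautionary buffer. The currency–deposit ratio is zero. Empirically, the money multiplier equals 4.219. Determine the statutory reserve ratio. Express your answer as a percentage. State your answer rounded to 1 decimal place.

14.0%

Using m = 4.219. Since m = (1 + c)/(c + rr + e), the denominator satisfies c + rr + e = (1 + c)/m = (1 + 0) / 4.219 ≈ 0.237023.
With c = 0 and e = 0.097, the statutory reserve ratio is 0.237023 − 0 − 0.097 = 0.140023.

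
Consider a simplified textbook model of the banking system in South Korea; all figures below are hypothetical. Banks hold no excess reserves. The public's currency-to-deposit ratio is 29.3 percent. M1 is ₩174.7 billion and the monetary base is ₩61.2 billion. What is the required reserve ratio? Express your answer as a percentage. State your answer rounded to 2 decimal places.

Using m = M/MB = 174.7/61.2 ≈ 2.854575. Since m = (1 + c)/(c + rr + e), the denominator satisfies c + rr + e = (1 + c)/m = (1 + 0.293) / 2.854575 ≈ 0.452957.
With c = 0.293 and e = 0, the required reserve ratio is 0.452957 − 0.293 − 0 = 0.159957.

16.00%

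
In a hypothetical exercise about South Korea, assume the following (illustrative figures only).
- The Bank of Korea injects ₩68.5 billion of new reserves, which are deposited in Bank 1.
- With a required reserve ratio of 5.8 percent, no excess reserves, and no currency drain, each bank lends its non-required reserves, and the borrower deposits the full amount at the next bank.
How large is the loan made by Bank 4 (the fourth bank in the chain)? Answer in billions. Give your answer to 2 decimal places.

₩53.94 billion

Each bank lends a fraction (1 − rr) = 0.9420 of the deposit it receives, so Bank 4 receives 68.5·0.9420^3 and lends 68.5·0.9420^4 ≈ 53.9379 billion.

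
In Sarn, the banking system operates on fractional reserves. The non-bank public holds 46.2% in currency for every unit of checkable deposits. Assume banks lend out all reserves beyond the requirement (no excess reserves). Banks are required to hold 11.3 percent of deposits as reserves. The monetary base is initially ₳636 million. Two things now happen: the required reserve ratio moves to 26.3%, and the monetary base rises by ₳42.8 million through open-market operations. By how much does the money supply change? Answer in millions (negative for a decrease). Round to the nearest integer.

Before: m₁ = (1 + 0.462) / (0.113 + 0.462) ≈ 2.5426, MB₁ = 636, so M₁ = 2.5426 × 636 = 1617.0936 million.
After: m₂ = (1 + 0.462) / (0.263 + 0.462) ≈ 2.0166, MB₂ = 636 + 42.8 = 678.8, so M₂ = 2.0166 × 678.8 ≈ 1368.8681 million.
ΔM = M₂ − M₁ = 1368.8681 − 1617.0936 = -248.2255 million.

-248 million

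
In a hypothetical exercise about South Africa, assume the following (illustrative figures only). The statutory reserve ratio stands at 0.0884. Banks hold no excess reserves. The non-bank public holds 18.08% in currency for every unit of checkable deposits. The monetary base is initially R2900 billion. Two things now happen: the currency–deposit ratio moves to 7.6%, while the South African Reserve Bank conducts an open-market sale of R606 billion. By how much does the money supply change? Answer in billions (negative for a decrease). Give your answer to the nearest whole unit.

R2294 billion

Before: m₁ = (1 + 0.1808) / (0.0884 + 0.1808) ≈ 4.38633, MB₁ = 2900, so M₁ = 4.38633 × 2900 = 12720.357 billion.
After: m₂ = (1 + 0.076) / (0.0884 + 0.076) ≈ 6.54501, MB₂ = 2900 − 606 = 2294, so M₂ = 6.54501 × 2294 ≈ 15014.2529 billion.
ΔM = M₂ − M₁ = 15014.2529 − 12720.357 = 2293.8959 billion.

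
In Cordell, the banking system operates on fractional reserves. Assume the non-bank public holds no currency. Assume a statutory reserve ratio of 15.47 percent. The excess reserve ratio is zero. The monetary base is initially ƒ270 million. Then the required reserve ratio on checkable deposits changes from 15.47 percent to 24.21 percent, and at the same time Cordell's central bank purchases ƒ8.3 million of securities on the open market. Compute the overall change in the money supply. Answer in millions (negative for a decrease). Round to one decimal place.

-595.8 million

Before: m₁ = 1 / (0.1547) ≈ 6.46412, MB₁ = 270, so M₁ = 6.46412 × 270 = 1745.3124 million.
After: m₂ = 1 / (0.2421) ≈ 4.13052, MB₂ = 270 + 8.3 = 278.3, so M₂ = 4.13052 × 278.3 ≈ 1149.5237 million.
ΔM = M₂ − M₁ = 1149.5237 − 1745.3124 = -595.7887 million.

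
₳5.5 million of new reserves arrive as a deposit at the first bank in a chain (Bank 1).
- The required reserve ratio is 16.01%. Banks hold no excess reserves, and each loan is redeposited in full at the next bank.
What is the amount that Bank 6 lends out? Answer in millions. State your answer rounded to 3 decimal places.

₳1.931 million

Each bank lends a fraction (1 − rr) = 0.8399 of the deposit it receives, so Bank 6 receives 5.5·0.8399^5 and lends 5.5·0.8399^6 ≈ 1.9308 million.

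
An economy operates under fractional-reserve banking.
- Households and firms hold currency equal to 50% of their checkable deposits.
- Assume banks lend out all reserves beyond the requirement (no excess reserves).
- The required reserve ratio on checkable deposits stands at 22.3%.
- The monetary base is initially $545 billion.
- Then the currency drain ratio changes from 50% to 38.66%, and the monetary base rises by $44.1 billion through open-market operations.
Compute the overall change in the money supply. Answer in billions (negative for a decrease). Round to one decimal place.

Before: m₁ = (1 + 0.5) / (0.223 + 0.5) ≈ 2.07469, MB₁ = 545, so M₁ = 2.07469 × 545 ≈ 1130.7061 billion.
After: m₂ = (1 + 0.3866) / (0.223 + 0.3866) ≈ 2.27461, MB₂ = 545 + 44.1 = 589.1, so M₂ = 2.27461 × 589.1 ≈ 1339.9728 billion.
ΔM = M₂ − M₁ = 1339.9728 − 1130.7061 = 209.2667 billion.

$209.3 billion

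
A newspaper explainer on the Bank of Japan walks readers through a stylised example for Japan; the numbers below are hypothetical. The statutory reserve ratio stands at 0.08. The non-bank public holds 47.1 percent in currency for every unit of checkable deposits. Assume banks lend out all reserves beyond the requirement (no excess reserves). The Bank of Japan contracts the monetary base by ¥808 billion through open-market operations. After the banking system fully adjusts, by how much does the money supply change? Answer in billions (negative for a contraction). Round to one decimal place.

-2157.1 billion

The money multiplier is m = (1 + c) / (rr + c) = (1 + 0.471) / (0.08 + 0.471) ≈ 2.66969.
The sale removes 808 billion of base, so ΔM = m × ΔMB = 2.66969 × (−808) ≈ -2157.1095 billion.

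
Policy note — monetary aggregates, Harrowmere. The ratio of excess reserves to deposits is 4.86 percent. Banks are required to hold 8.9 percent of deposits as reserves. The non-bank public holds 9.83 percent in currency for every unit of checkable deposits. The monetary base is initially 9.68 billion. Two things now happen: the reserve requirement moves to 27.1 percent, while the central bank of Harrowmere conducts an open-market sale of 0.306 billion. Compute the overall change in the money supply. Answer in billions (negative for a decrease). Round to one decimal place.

-20.4 billion

Before: m₁ = (1 + 0.0983) / (0.089 + 0.0486 + 0.0983) ≈ 4.6558, MB₁ = 9.68, so M₁ = 4.6558 × 9.68 ≈ 45.0681 billion.
After: m₂ = (1 + 0.0983) / (0.271 + 0.0486 + 0.0983) ≈ 2.6281, MB₂ = 9.68 − 0.306 = 9.374, so M₂ = 2.6281 × 9.374 ≈ 24.6358 billion.
ΔM = M₂ − M₁ = 24.6358 − 45.0681 = -20.4323 billion.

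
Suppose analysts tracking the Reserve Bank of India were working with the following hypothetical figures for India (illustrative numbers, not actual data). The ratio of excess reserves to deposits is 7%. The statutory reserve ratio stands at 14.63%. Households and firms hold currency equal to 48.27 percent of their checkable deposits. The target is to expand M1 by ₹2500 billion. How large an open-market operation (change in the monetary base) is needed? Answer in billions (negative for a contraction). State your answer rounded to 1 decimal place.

₹1178.6 billion

The money multiplier is m = (1 + c) / (rr + e + c) = (1 + 0.4827) / (0.1463 + 0.07 + 0.4827) ≈ 2.121173.
ΔMB = ΔM / m = (+2500) / 2.121173 ≈ 1178.5932 billion.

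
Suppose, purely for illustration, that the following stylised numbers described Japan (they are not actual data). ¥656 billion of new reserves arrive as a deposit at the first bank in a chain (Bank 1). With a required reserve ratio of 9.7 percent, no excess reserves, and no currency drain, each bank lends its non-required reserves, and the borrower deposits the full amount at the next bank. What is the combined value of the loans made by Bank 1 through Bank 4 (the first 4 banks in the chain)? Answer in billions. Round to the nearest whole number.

¥2046 billion

Bank i lends (1 − rr)^i of the original deposit: Bank 1 lends 656·0.9030 = 592.3680, Bank 2 lends 656·0.9030² ≈ 534.9083, and so on.
Summing a geometric series: total = 656·[0.9030·(1 − 0.9030^4) / (1 − 0.9030)] ≈ 2046.4675 billion.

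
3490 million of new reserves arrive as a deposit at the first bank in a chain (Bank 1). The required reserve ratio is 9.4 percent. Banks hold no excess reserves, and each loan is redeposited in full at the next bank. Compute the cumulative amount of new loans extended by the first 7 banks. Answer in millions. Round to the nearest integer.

Bank i lends (1 − rr)^i of the original deposit: Bank 1 lends 3490·0.9060 = 3161.9400, Bank 2 lends 3490·0.9060² ≈ 2864.7176, and so on.
Summing a geometric series: total = 3490·[0.9060·(1 − 0.9060^7) / (1 − 0.9060)] ≈ 16782.8770 million.

16783 million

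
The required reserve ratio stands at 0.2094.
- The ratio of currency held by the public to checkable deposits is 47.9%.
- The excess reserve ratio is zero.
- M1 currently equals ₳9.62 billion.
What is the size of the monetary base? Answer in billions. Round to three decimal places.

The money multiplier is m = (1 + c) / (rr + c) = (1 + 0.479) / (0.2094 + 0.479) ≈ 2.14846.
MB = M / m = 9.62 / 2.14846 ≈ 4.4776 billion.

₳4.478 billion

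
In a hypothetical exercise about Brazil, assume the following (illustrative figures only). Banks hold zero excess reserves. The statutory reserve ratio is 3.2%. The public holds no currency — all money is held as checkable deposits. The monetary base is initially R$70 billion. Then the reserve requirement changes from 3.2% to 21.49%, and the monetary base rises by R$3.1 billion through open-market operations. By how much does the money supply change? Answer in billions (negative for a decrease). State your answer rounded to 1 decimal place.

-1847.3 billion

Before: m₁ = 1 / (0.032) = 31.25, MB₁ = 70, so M₁ = 31.25 × 70 = 2187.5 billion.
After: m₂ = 1 / (0.2149) ≈ 4.6533, MB₂ = 70 + 3.1 = 73.1, so M₂ = 4.6533 × 73.1 ≈ 340.1562 billion.
ΔM = M₂ − M₁ = 340.1562 − 2187.5 = -1847.3438 billion.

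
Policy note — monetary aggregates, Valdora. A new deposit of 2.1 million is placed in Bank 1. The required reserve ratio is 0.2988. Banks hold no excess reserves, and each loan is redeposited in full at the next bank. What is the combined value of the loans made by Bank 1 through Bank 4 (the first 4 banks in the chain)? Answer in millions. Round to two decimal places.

3.74 million

Bank i lends (1 − rr)^i of the original deposit: Bank 1 lends 2.1·0.7012 ≈ 1.4725, Bank 2 lends 2.1·0.7012² ≈ 1.0325, and so on.
Summing a geometric series: total = 2.1·[0.7012·(1 − 0.7012^4) / (1 − 0.7012)] ≈ 3.7367 million.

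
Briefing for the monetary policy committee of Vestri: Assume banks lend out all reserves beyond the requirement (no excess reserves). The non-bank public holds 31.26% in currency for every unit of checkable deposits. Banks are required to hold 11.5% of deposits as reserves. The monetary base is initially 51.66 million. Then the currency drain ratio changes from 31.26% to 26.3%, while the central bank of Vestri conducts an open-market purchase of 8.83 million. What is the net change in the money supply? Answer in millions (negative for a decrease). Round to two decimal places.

43.53 million

Before: m₁ = (1 + 0.3126) / (0.115 + 0.3126) ≈ 3.06969, MB₁ = 51.66, so M₁ = 3.06969 × 51.66 ≈ 158.5802 million.
After: m₂ = (1 + 0.263) / (0.115 + 0.263) ≈ 3.34127, MB₂ = 51.66 + 8.83 = 60.49, so M₂ = 3.34127 × 60.49 ≈ 202.1134 million.
ΔM = M₂ − M₁ = 202.1134 − 158.5802 = 43.5332 million.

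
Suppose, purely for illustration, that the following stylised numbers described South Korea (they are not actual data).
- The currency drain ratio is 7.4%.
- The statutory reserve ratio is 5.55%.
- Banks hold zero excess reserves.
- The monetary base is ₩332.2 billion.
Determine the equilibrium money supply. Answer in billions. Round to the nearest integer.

The money multiplier is m = (1 + c) / (rr + c) = (1 + 0.074) / (0.0555 + 0.074) ≈ 8.2934.
So M = m × MB = 8.2934 × 332.2 ≈ 2755.0675 billion.

₩2755 billion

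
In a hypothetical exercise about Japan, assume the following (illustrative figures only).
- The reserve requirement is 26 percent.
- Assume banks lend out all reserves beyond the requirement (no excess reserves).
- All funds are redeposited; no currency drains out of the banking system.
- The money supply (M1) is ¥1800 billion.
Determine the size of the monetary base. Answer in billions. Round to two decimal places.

With no currency drain and no excess reserves, the money multiplier is m = 1/rr = 1/0.26 ≈ 3.8461538.
The monetary base is MB = M / m = 1800 / 3.8461538 ≈ 468 billion.

¥468.00 billion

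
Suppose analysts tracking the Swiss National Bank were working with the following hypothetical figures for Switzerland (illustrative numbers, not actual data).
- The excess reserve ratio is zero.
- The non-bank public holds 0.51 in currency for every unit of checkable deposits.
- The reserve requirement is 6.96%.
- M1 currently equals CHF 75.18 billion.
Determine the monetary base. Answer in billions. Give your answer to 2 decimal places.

CHF 28.86 billion

The money multiplier is m = (1 + c) / (rr + c) = (1 + 0.51) / (0.0696 + 0.51) ≈ 2.60524.
MB = M / m = 75.18 / 2.60524 ≈ 28.8572 billion.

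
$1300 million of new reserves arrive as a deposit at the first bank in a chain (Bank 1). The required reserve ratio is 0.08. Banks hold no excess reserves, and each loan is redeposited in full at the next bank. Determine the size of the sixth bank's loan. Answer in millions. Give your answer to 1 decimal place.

Each bank lends a fraction (1 − rr) = 0.9200 of the deposit it receives, so Bank 6 receives 1300·0.9200^5 and lends 1300·0.9200^6 ≈ 788.2615 million.

$788.3 million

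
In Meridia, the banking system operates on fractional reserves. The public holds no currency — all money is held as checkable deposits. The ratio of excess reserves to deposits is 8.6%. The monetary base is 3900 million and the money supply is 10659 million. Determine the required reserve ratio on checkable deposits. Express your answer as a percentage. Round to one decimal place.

28.0%

Using m = M/MB = 10659/3900 ≈ 2.733077. Since m = (1 + c)/(c + rr + e), the denominator satisfies c + rr + e = (1 + c)/m = (1 + 0) / 2.733077 ≈ 0.365888.
With c = 0 and e = 0.086, the required reserve ratio on checkable deposits is 0.365888 − 0 − 0.086 = 0.279888.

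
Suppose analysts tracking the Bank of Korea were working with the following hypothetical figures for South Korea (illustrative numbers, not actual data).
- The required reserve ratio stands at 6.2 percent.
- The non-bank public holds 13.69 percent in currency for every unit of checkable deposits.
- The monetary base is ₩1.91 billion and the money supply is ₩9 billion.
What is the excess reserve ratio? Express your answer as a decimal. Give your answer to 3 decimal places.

Using m = M/MB = 9/1.91 ≈ 4.712042. Since m = (1 + c)/(c + rr + e), the denominator satisfies c + rr + e = (1 + c)/m = (1 + 0.1369) / 4.712042 ≈ 0.241275.
With c = 0.1369 and rr = 0.062, the excess reserve ratio is 0.241275 − 0.1369 − 0.062 = 0.042375.

0.042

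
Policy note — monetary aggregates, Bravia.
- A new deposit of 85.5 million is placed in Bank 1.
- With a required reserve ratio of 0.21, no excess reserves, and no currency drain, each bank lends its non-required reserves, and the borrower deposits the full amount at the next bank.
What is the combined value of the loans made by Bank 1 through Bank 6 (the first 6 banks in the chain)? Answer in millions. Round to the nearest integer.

Bank i lends (1 − rr)^i of the original deposit: Bank 1 lends 85.5·0.7900 = 67.5450, Bank 2 lends 85.5·0.7900² ≈ 53.3606, and so on.
Summing a geometric series: total = 85.5·[0.7900·(1 − 0.7900^6) / (1 − 0.7900)] ≈ 243.4555 million.

243 million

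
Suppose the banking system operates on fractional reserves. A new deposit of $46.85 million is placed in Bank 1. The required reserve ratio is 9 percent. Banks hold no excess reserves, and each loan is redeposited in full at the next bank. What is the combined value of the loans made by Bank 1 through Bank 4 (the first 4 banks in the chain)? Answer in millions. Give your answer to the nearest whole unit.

$149 million

Bank i lends (1 − rr)^i of the original deposit: Bank 1 lends 46.85·0.9100 = 42.6335, Bank 2 lends 46.85·0.9100² ≈ 38.7965, and so on.
Summing a geometric series: total = 46.85·[0.9100·(1 − 0.9100^4) / (1 − 0.9100)] ≈ 148.8622 million.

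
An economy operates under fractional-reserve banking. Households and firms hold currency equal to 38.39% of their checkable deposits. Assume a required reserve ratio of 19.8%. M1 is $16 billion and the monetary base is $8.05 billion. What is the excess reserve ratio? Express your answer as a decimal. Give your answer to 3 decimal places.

0.114

Using m = M/MB = 16/8.05 ≈ 1.987578. Since m = (1 + c)/(c + rr + e), the denominator satisfies c + rr + e = (1 + c)/m = (1 + 0.3839) / 1.987578 ≈ 0.696275.
With c = 0.3839 and rr = 0.198, the excess reserve ratio is 0.696275 − 0.3839 − 0.198 = 0.114375.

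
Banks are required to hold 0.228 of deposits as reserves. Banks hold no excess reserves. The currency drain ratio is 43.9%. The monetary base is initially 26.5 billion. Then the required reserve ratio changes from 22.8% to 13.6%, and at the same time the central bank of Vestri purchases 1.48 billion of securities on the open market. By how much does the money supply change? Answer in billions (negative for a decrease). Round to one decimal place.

12.9 billion

Before: m₁ = (1 + 0.439) / (0.228 + 0.439) ≈ 2.1574, MB₁ = 26.5, so M₁ = 2.1574 × 26.5 = 57.1711 billion.
After: m₂ = (1 + 0.439) / (0.136 + 0.439) ≈ 2.5026, MB₂ = 26.5 + 1.48 = 27.98, so M₂ = 2.5026 × 27.98 ≈ 70.0227 billion.
ΔM = M₂ − M₁ = 70.0227 − 57.1711 = 12.8516 billion.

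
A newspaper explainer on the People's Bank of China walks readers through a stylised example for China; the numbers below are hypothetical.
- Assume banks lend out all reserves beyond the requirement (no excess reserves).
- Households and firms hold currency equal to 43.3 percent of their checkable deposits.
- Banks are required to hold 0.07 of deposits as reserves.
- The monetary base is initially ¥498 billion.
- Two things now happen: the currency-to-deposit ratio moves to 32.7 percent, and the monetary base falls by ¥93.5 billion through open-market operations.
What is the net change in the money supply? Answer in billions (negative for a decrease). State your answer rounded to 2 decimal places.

Before: m₁ = (1 + 0.433) / (0.07 + 0.433) ≈ 2.848907, MB₁ = 498, so M₁ = 2.848907 × 498 ≈ 1418.7557 billion.
After: m₂ = (1 + 0.327) / (0.07 + 0.327) ≈ 3.342569, MB₂ = 498 − 93.5 = 404.5, so M₂ = 3.342569 × 404.5 ≈ 1352.0692 billion.
ΔM = M₂ − M₁ = 1352.0692 − 1418.7557 = -66.6865 billion.

-66.69 billion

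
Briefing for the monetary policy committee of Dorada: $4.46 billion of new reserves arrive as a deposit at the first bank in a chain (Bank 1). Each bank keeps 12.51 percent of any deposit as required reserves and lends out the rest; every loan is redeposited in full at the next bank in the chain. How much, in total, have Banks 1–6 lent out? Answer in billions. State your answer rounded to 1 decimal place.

Bank i lends (1 − rr)^i of the original deposit: Bank 1 lends 4.46·0.8749 ≈ 3.9021, Bank 2 lends 4.46·0.8749² ≈ 3.4139, and so on.
Summing a geometric series: total = 4.46·[0.8749·(1 − 0.8749^6) / (1 − 0.8749)] ≈ 17.2025 billion.

$17.2 billion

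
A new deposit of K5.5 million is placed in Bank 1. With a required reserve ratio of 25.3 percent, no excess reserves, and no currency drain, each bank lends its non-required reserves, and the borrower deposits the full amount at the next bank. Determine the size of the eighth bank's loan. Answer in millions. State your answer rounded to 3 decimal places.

Each bank lends a fraction (1 − rr) = 0.7470 of the deposit it receives, so Bank 8 receives 5.5·0.7470^7 and lends 5.5·0.7470^8 ≈ 0.5332 million.

K0.533 million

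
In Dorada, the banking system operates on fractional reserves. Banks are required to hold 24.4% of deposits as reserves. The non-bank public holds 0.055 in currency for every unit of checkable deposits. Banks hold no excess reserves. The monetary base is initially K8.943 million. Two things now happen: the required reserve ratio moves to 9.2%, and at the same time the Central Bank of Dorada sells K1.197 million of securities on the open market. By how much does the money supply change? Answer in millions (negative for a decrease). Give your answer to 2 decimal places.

Before: m₁ = (1 + 0.055) / (0.244 + 0.055) ≈ 3.5284, MB₁ = 8.943, so M₁ = 3.5284 × 8.943 ≈ 31.5545 million.
After: m₂ = (1 + 0.055) / (0.092 + 0.055) ≈ 7.1769, MB₂ = 8.943 − 1.197 = 7.746, so M₂ = 7.1769 × 7.746 ≈ 55.5923 million.
ΔM = M₂ − M₁ = 55.5923 − 31.5545 = 24.0378 million.

K24.04 million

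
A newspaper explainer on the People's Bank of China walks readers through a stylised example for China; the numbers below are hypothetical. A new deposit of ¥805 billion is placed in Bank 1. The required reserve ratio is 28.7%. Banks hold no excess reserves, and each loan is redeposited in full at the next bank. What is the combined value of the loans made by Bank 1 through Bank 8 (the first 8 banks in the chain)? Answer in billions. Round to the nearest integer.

Bank i lends (1 − rr)^i of the original deposit: Bank 1 lends 805·0.7130 = 573.9650, Bank 2 lends 805·0.7130² ≈ 409.2370, and so on.
Summing a geometric series: total = 805·[0.7130·(1 − 0.7130^8) / (1 − 0.7130)] ≈ 1866.3047 billion.

¥1866 billion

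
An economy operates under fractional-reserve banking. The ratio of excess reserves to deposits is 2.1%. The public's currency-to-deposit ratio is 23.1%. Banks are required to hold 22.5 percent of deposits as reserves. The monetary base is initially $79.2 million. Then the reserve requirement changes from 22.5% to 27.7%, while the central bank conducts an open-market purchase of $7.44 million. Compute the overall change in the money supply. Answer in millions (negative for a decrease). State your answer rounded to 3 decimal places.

-2.778 million

Before: m₁ = (1 + 0.231) / (0.225 + 0.021 + 0.231) ≈ 2.580713, MB₁ = 79.2, so M₁ = 2.580713 × 79.2 ≈ 204.3925 million.
After: m₂ = (1 + 0.231) / (0.277 + 0.021 + 0.231) ≈ 2.327032, MB₂ = 79.2 + 7.44 = 86.64, so M₂ = 2.327032 × 86.64 ≈ 201.6141 million.
ΔM = M₂ − M₁ = 201.6141 − 204.3925 = -2.7784 million.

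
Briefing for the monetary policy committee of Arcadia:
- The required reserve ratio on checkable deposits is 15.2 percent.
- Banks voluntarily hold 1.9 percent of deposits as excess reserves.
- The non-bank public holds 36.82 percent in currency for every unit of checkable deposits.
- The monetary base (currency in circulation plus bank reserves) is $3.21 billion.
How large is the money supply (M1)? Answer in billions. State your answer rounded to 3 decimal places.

$8.145 billion

The money multiplier is m = (1 + c) / (rr + e + c) = (1 + 0.3682) / (0.152 + 0.019 + 0.3682) ≈ 2.53746.
So M = m × MB = 2.53746 × 3.21 ≈ 8.1452 billion.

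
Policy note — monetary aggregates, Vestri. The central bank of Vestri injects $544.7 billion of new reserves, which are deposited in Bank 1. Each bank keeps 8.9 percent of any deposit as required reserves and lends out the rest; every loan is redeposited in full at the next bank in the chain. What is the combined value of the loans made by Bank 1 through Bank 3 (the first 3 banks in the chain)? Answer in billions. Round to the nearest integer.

Bank i lends (1 − rr)^i of the original deposit: Bank 1 lends 544.7·0.9110 = 496.2217, Bank 2 lends 544.7·0.9110² ≈ 452.0580, and so on.
Summing a geometric series: total = 544.7·[0.9110·(1 − 0.9110^3) / (1 − 0.9110)] ≈ 1360.1045 billion.

$1360 billion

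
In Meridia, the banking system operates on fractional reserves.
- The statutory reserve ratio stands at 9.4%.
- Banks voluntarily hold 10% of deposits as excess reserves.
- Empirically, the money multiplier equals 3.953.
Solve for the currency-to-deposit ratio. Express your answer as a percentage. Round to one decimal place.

7.9%

Using m = 3.953. From m = (1 + c)/(c + rr + e), rearranging gives 1 + c = m·(c + rr + e), so c·(1 − m) = m·(rr + e) − 1.
Hence c = [m·(rr + e) − 1]/(1 − m) = [3.953 × (0.094 + 0.1) − 1] / (1 − 3.953) ≈ 0.078943.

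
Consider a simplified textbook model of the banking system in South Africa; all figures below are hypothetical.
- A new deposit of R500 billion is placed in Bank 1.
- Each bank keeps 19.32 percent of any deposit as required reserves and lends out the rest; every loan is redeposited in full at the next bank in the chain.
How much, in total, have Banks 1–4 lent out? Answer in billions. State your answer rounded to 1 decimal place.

R1203.3 billion

Bank i lends (1 − rr)^i of the original deposit: Bank 1 lends 500·0.8068 = 403.4000, Bank 2 lends 500·0.8068² ≈ 325.4631, and so on.
Summing a geometric series: total = 500·[0.8068·(1 − 0.8068^4) / (1 − 0.8068)] ≈ 1203.2993 billion.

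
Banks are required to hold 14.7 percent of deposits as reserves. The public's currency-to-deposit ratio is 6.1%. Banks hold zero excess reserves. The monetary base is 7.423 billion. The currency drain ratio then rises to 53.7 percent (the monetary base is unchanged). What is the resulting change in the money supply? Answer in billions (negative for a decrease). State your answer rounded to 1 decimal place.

-21.2 billion

Initially m₁ = (1 + 0.061) / (0.147 + 0.061) ≈ 5.1010, so M₁ = 5.1010 × 7.423 ≈ 37.8647 billion.
After the change m₂ = (1 + 0.537) / (0.147 + 0.537) ≈ 2.2471, so M₂ = 2.2471 × 7.423 ≈ 16.6802 billion.
ΔM = M₂ − M₁ = 16.6802 − 37.8647 = -21.1845 billion.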